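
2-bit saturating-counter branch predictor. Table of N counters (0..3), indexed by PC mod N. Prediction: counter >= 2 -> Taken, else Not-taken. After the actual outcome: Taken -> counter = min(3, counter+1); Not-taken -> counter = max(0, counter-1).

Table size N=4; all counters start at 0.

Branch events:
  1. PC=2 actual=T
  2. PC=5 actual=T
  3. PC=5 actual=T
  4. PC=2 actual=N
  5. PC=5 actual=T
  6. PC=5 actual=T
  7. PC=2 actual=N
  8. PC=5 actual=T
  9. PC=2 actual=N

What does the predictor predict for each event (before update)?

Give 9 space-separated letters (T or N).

Ev 1: PC=2 idx=2 pred=N actual=T -> ctr[2]=1
Ev 2: PC=5 idx=1 pred=N actual=T -> ctr[1]=1
Ev 3: PC=5 idx=1 pred=N actual=T -> ctr[1]=2
Ev 4: PC=2 idx=2 pred=N actual=N -> ctr[2]=0
Ev 5: PC=5 idx=1 pred=T actual=T -> ctr[1]=3
Ev 6: PC=5 idx=1 pred=T actual=T -> ctr[1]=3
Ev 7: PC=2 idx=2 pred=N actual=N -> ctr[2]=0
Ev 8: PC=5 idx=1 pred=T actual=T -> ctr[1]=3
Ev 9: PC=2 idx=2 pred=N actual=N -> ctr[2]=0

Answer: N N N N T T N T N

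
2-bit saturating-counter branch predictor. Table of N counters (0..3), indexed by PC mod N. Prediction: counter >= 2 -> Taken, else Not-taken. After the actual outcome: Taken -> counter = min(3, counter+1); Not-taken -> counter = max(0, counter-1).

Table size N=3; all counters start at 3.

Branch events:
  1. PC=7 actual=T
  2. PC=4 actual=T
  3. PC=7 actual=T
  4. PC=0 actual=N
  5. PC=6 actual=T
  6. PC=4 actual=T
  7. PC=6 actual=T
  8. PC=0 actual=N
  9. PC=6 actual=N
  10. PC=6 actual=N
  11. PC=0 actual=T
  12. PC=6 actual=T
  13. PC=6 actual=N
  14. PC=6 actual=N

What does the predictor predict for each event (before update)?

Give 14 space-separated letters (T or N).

Answer: T T T T T T T T T N N N T N

Derivation:
Ev 1: PC=7 idx=1 pred=T actual=T -> ctr[1]=3
Ev 2: PC=4 idx=1 pred=T actual=T -> ctr[1]=3
Ev 3: PC=7 idx=1 pred=T actual=T -> ctr[1]=3
Ev 4: PC=0 idx=0 pred=T actual=N -> ctr[0]=2
Ev 5: PC=6 idx=0 pred=T actual=T -> ctr[0]=3
Ev 6: PC=4 idx=1 pred=T actual=T -> ctr[1]=3
Ev 7: PC=6 idx=0 pred=T actual=T -> ctr[0]=3
Ev 8: PC=0 idx=0 pred=T actual=N -> ctr[0]=2
Ev 9: PC=6 idx=0 pred=T actual=N -> ctr[0]=1
Ev 10: PC=6 idx=0 pred=N actual=N -> ctr[0]=0
Ev 11: PC=0 idx=0 pred=N actual=T -> ctr[0]=1
Ev 12: PC=6 idx=0 pred=N actual=T -> ctr[0]=2
Ev 13: PC=6 idx=0 pred=T actual=N -> ctr[0]=1
Ev 14: PC=6 idx=0 pred=N actual=N -> ctr[0]=0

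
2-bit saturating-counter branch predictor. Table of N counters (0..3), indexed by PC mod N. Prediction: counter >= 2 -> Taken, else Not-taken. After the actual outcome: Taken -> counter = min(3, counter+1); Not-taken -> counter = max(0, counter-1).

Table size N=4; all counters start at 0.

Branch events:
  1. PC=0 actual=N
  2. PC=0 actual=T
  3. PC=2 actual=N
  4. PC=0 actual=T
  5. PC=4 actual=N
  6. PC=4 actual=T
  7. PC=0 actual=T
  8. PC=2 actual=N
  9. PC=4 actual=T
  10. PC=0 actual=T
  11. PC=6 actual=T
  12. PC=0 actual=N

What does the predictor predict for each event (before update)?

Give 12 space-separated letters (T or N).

Answer: N N N N T N T N T T N T

Derivation:
Ev 1: PC=0 idx=0 pred=N actual=N -> ctr[0]=0
Ev 2: PC=0 idx=0 pred=N actual=T -> ctr[0]=1
Ev 3: PC=2 idx=2 pred=N actual=N -> ctr[2]=0
Ev 4: PC=0 idx=0 pred=N actual=T -> ctr[0]=2
Ev 5: PC=4 idx=0 pred=T actual=N -> ctr[0]=1
Ev 6: PC=4 idx=0 pred=N actual=T -> ctr[0]=2
Ev 7: PC=0 idx=0 pred=T actual=T -> ctr[0]=3
Ev 8: PC=2 idx=2 pred=N actual=N -> ctr[2]=0
Ev 9: PC=4 idx=0 pred=T actual=T -> ctr[0]=3
Ev 10: PC=0 idx=0 pred=T actual=T -> ctr[0]=3
Ev 11: PC=6 idx=2 pred=N actual=T -> ctr[2]=1
Ev 12: PC=0 idx=0 pred=T actual=N -> ctr[0]=2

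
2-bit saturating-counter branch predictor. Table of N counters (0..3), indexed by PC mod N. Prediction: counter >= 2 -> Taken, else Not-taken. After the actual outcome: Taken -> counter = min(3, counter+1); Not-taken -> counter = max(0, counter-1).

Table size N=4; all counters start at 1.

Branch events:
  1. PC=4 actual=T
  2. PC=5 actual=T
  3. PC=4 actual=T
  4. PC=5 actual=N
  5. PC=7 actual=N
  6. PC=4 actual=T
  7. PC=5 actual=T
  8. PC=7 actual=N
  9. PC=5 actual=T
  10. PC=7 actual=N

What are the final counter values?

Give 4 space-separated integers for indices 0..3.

Answer: 3 3 1 0

Derivation:
Ev 1: PC=4 idx=0 pred=N actual=T -> ctr[0]=2
Ev 2: PC=5 idx=1 pred=N actual=T -> ctr[1]=2
Ev 3: PC=4 idx=0 pred=T actual=T -> ctr[0]=3
Ev 4: PC=5 idx=1 pred=T actual=N -> ctr[1]=1
Ev 5: PC=7 idx=3 pred=N actual=N -> ctr[3]=0
Ev 6: PC=4 idx=0 pred=T actual=T -> ctr[0]=3
Ev 7: PC=5 idx=1 pred=N actual=T -> ctr[1]=2
Ev 8: PC=7 idx=3 pred=N actual=N -> ctr[3]=0
Ev 9: PC=5 idx=1 pred=T actual=T -> ctr[1]=3
Ev 10: PC=7 idx=3 pred=N actual=N -> ctr[3]=0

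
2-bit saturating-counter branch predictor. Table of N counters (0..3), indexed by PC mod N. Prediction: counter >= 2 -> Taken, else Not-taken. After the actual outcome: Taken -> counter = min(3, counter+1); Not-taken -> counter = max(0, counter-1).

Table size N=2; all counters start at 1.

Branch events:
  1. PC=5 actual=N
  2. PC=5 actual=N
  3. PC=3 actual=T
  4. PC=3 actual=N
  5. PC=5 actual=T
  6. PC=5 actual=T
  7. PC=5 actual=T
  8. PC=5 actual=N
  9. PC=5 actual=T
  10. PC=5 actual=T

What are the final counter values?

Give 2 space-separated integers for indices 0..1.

Answer: 1 3

Derivation:
Ev 1: PC=5 idx=1 pred=N actual=N -> ctr[1]=0
Ev 2: PC=5 idx=1 pred=N actual=N -> ctr[1]=0
Ev 3: PC=3 idx=1 pred=N actual=T -> ctr[1]=1
Ev 4: PC=3 idx=1 pred=N actual=N -> ctr[1]=0
Ev 5: PC=5 idx=1 pred=N actual=T -> ctr[1]=1
Ev 6: PC=5 idx=1 pred=N actual=T -> ctr[1]=2
Ev 7: PC=5 idx=1 pred=T actual=T -> ctr[1]=3
Ev 8: PC=5 idx=1 pred=T actual=N -> ctr[1]=2
Ev 9: PC=5 idx=1 pred=T actual=T -> ctr[1]=3
Ev 10: PC=5 idx=1 pred=T actual=T -> ctr[1]=3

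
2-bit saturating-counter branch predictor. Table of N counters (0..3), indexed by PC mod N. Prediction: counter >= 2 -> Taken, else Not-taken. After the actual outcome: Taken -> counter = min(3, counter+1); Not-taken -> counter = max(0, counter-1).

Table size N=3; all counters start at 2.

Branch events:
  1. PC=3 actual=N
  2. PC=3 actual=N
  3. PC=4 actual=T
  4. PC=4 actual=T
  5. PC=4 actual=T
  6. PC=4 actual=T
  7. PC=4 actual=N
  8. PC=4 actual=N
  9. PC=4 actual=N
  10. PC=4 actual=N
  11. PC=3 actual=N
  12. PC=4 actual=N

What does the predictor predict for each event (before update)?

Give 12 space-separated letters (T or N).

Answer: T N T T T T T T N N N N

Derivation:
Ev 1: PC=3 idx=0 pred=T actual=N -> ctr[0]=1
Ev 2: PC=3 idx=0 pred=N actual=N -> ctr[0]=0
Ev 3: PC=4 idx=1 pred=T actual=T -> ctr[1]=3
Ev 4: PC=4 idx=1 pred=T actual=T -> ctr[1]=3
Ev 5: PC=4 idx=1 pred=T actual=T -> ctr[1]=3
Ev 6: PC=4 idx=1 pred=T actual=T -> ctr[1]=3
Ev 7: PC=4 idx=1 pred=T actual=N -> ctr[1]=2
Ev 8: PC=4 idx=1 pred=T actual=N -> ctr[1]=1
Ev 9: PC=4 idx=1 pred=N actual=N -> ctr[1]=0
Ev 10: PC=4 idx=1 pred=N actual=N -> ctr[1]=0
Ev 11: PC=3 idx=0 pred=N actual=N -> ctr[0]=0
Ev 12: PC=4 idx=1 pred=N actual=N -> ctr[1]=0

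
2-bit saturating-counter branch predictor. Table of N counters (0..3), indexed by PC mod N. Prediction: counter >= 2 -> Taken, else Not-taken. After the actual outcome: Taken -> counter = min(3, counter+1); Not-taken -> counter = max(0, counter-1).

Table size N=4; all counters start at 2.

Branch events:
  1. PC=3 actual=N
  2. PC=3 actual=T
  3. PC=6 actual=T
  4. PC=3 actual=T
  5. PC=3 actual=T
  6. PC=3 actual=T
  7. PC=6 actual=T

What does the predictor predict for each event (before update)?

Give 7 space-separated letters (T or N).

Answer: T N T T T T T

Derivation:
Ev 1: PC=3 idx=3 pred=T actual=N -> ctr[3]=1
Ev 2: PC=3 idx=3 pred=N actual=T -> ctr[3]=2
Ev 3: PC=6 idx=2 pred=T actual=T -> ctr[2]=3
Ev 4: PC=3 idx=3 pred=T actual=T -> ctr[3]=3
Ev 5: PC=3 idx=3 pred=T actual=T -> ctr[3]=3
Ev 6: PC=3 idx=3 pred=T actual=T -> ctr[3]=3
Ev 7: PC=6 idx=2 pred=T actual=T -> ctr[2]=3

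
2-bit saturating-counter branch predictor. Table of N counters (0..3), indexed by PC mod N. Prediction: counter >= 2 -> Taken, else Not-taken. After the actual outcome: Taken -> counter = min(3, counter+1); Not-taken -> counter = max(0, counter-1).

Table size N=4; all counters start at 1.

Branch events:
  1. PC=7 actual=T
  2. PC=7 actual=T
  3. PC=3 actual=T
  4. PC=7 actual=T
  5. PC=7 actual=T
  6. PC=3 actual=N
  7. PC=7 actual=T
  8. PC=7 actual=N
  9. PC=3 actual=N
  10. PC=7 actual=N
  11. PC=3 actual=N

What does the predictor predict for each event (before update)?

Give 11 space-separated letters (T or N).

Answer: N T T T T T T T T N N

Derivation:
Ev 1: PC=7 idx=3 pred=N actual=T -> ctr[3]=2
Ev 2: PC=7 idx=3 pred=T actual=T -> ctr[3]=3
Ev 3: PC=3 idx=3 pred=T actual=T -> ctr[3]=3
Ev 4: PC=7 idx=3 pred=T actual=T -> ctr[3]=3
Ev 5: PC=7 idx=3 pred=T actual=T -> ctr[3]=3
Ev 6: PC=3 idx=3 pred=T actual=N -> ctr[3]=2
Ev 7: PC=7 idx=3 pred=T actual=T -> ctr[3]=3
Ev 8: PC=7 idx=3 pred=T actual=N -> ctr[3]=2
Ev 9: PC=3 idx=3 pred=T actual=N -> ctr[3]=1
Ev 10: PC=7 idx=3 pred=N actual=N -> ctr[3]=0
Ev 11: PC=3 idx=3 pred=N actual=N -> ctr[3]=0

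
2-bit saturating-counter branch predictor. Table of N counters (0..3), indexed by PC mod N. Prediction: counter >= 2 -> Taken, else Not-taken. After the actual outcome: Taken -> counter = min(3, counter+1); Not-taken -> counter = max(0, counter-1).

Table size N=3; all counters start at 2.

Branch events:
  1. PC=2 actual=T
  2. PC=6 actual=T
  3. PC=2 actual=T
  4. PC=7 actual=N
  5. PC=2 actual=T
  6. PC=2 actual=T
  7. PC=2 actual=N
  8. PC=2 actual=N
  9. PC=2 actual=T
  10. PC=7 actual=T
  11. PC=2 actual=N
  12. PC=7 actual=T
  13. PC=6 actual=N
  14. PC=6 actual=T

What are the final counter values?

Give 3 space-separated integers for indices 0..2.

Ev 1: PC=2 idx=2 pred=T actual=T -> ctr[2]=3
Ev 2: PC=6 idx=0 pred=T actual=T -> ctr[0]=3
Ev 3: PC=2 idx=2 pred=T actual=T -> ctr[2]=3
Ev 4: PC=7 idx=1 pred=T actual=N -> ctr[1]=1
Ev 5: PC=2 idx=2 pred=T actual=T -> ctr[2]=3
Ev 6: PC=2 idx=2 pred=T actual=T -> ctr[2]=3
Ev 7: PC=2 idx=2 pred=T actual=N -> ctr[2]=2
Ev 8: PC=2 idx=2 pred=T actual=N -> ctr[2]=1
Ev 9: PC=2 idx=2 pred=N actual=T -> ctr[2]=2
Ev 10: PC=7 idx=1 pred=N actual=T -> ctr[1]=2
Ev 11: PC=2 idx=2 pred=T actual=N -> ctr[2]=1
Ev 12: PC=7 idx=1 pred=T actual=T -> ctr[1]=3
Ev 13: PC=6 idx=0 pred=T actual=N -> ctr[0]=2
Ev 14: PC=6 idx=0 pred=T actual=T -> ctr[0]=3

Answer: 3 3 1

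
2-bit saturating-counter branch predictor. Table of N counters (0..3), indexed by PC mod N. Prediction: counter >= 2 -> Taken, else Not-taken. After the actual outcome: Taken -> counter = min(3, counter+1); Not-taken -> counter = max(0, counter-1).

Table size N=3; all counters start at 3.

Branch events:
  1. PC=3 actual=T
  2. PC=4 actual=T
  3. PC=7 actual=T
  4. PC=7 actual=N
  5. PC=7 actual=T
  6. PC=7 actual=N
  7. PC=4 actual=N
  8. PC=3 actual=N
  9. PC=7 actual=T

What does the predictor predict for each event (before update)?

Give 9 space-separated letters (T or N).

Ev 1: PC=3 idx=0 pred=T actual=T -> ctr[0]=3
Ev 2: PC=4 idx=1 pred=T actual=T -> ctr[1]=3
Ev 3: PC=7 idx=1 pred=T actual=T -> ctr[1]=3
Ev 4: PC=7 idx=1 pred=T actual=N -> ctr[1]=2
Ev 5: PC=7 idx=1 pred=T actual=T -> ctr[1]=3
Ev 6: PC=7 idx=1 pred=T actual=N -> ctr[1]=2
Ev 7: PC=4 idx=1 pred=T actual=N -> ctr[1]=1
Ev 8: PC=3 idx=0 pred=T actual=N -> ctr[0]=2
Ev 9: PC=7 idx=1 pred=N actual=T -> ctr[1]=2

Answer: T T T T T T T T N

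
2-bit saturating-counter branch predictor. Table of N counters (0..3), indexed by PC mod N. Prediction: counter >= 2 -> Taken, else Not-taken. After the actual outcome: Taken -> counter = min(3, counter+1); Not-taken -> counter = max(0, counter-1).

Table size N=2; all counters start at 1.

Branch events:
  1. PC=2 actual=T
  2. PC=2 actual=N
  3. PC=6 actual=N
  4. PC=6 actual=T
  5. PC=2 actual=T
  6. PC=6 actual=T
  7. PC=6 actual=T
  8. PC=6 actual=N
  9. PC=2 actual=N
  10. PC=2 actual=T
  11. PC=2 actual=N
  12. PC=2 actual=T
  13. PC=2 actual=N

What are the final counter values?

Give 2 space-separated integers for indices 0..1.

Answer: 1 1

Derivation:
Ev 1: PC=2 idx=0 pred=N actual=T -> ctr[0]=2
Ev 2: PC=2 idx=0 pred=T actual=N -> ctr[0]=1
Ev 3: PC=6 idx=0 pred=N actual=N -> ctr[0]=0
Ev 4: PC=6 idx=0 pred=N actual=T -> ctr[0]=1
Ev 5: PC=2 idx=0 pred=N actual=T -> ctr[0]=2
Ev 6: PC=6 idx=0 pred=T actual=T -> ctr[0]=3
Ev 7: PC=6 idx=0 pred=T actual=T -> ctr[0]=3
Ev 8: PC=6 idx=0 pred=T actual=N -> ctr[0]=2
Ev 9: PC=2 idx=0 pred=T actual=N -> ctr[0]=1
Ev 10: PC=2 idx=0 pred=N actual=T -> ctr[0]=2
Ev 11: PC=2 idx=0 pred=T actual=N -> ctr[0]=1
Ev 12: PC=2 idx=0 pred=N actual=T -> ctr[0]=2
Ev 13: PC=2 idx=0 pred=T actual=N -> ctr[0]=1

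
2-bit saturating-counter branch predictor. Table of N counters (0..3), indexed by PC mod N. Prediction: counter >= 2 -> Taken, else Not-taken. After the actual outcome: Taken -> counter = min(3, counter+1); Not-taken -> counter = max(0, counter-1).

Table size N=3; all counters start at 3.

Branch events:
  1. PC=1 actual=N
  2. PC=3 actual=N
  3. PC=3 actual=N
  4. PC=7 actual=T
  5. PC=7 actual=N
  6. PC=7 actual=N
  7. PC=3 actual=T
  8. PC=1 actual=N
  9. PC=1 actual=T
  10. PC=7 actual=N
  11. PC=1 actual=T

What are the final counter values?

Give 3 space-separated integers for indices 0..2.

Answer: 2 1 3

Derivation:
Ev 1: PC=1 idx=1 pred=T actual=N -> ctr[1]=2
Ev 2: PC=3 idx=0 pred=T actual=N -> ctr[0]=2
Ev 3: PC=3 idx=0 pred=T actual=N -> ctr[0]=1
Ev 4: PC=7 idx=1 pred=T actual=T -> ctr[1]=3
Ev 5: PC=7 idx=1 pred=T actual=N -> ctr[1]=2
Ev 6: PC=7 idx=1 pred=T actual=N -> ctr[1]=1
Ev 7: PC=3 idx=0 pred=N actual=T -> ctr[0]=2
Ev 8: PC=1 idx=1 pred=N actual=N -> ctr[1]=0
Ev 9: PC=1 idx=1 pred=N actual=T -> ctr[1]=1
Ev 10: PC=7 idx=1 pred=N actual=N -> ctr[1]=0
Ev 11: PC=1 idx=1 pred=N actual=T -> ctr[1]=1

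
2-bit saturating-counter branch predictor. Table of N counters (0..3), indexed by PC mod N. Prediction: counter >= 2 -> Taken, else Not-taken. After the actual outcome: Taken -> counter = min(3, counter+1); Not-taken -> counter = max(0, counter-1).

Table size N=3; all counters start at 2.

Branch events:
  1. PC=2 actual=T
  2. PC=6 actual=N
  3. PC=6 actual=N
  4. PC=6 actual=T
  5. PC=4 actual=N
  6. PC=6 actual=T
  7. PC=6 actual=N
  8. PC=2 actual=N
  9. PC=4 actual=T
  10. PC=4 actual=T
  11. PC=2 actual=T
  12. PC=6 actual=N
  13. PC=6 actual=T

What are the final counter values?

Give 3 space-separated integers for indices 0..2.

Answer: 1 3 3

Derivation:
Ev 1: PC=2 idx=2 pred=T actual=T -> ctr[2]=3
Ev 2: PC=6 idx=0 pred=T actual=N -> ctr[0]=1
Ev 3: PC=6 idx=0 pred=N actual=N -> ctr[0]=0
Ev 4: PC=6 idx=0 pred=N actual=T -> ctr[0]=1
Ev 5: PC=4 idx=1 pred=T actual=N -> ctr[1]=1
Ev 6: PC=6 idx=0 pred=N actual=T -> ctr[0]=2
Ev 7: PC=6 idx=0 pred=T actual=N -> ctr[0]=1
Ev 8: PC=2 idx=2 pred=T actual=N -> ctr[2]=2
Ev 9: PC=4 idx=1 pred=N actual=T -> ctr[1]=2
Ev 10: PC=4 idx=1 pred=T actual=T -> ctr[1]=3
Ev 11: PC=2 idx=2 pred=T actual=T -> ctr[2]=3
Ev 12: PC=6 idx=0 pred=N actual=N -> ctr[0]=0
Ev 13: PC=6 idx=0 pred=N actual=T -> ctr[0]=1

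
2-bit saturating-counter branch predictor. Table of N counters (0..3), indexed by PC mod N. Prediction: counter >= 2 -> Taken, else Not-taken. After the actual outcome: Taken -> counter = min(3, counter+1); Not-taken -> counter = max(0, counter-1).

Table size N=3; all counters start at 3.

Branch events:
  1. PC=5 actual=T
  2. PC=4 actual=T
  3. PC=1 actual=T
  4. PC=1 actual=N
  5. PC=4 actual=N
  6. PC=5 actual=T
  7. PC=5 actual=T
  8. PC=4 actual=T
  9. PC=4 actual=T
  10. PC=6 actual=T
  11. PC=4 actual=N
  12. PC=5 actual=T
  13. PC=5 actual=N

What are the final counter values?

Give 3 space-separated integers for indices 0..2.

Ev 1: PC=5 idx=2 pred=T actual=T -> ctr[2]=3
Ev 2: PC=4 idx=1 pred=T actual=T -> ctr[1]=3
Ev 3: PC=1 idx=1 pred=T actual=T -> ctr[1]=3
Ev 4: PC=1 idx=1 pred=T actual=N -> ctr[1]=2
Ev 5: PC=4 idx=1 pred=T actual=N -> ctr[1]=1
Ev 6: PC=5 idx=2 pred=T actual=T -> ctr[2]=3
Ev 7: PC=5 idx=2 pred=T actual=T -> ctr[2]=3
Ev 8: PC=4 idx=1 pred=N actual=T -> ctr[1]=2
Ev 9: PC=4 idx=1 pred=T actual=T -> ctr[1]=3
Ev 10: PC=6 idx=0 pred=T actual=T -> ctr[0]=3
Ev 11: PC=4 idx=1 pred=T actual=N -> ctr[1]=2
Ev 12: PC=5 idx=2 pred=T actual=T -> ctr[2]=3
Ev 13: PC=5 idx=2 pred=T actual=N -> ctr[2]=2

Answer: 3 2 2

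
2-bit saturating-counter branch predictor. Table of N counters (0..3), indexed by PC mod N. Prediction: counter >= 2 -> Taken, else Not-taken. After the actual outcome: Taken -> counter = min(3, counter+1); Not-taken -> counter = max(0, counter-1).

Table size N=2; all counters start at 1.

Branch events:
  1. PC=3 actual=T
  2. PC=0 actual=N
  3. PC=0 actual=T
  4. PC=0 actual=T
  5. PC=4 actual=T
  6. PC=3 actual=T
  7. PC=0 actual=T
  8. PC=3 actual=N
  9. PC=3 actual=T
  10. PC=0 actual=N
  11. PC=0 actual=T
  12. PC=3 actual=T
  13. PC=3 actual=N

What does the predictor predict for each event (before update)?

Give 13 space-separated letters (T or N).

Ev 1: PC=3 idx=1 pred=N actual=T -> ctr[1]=2
Ev 2: PC=0 idx=0 pred=N actual=N -> ctr[0]=0
Ev 3: PC=0 idx=0 pred=N actual=T -> ctr[0]=1
Ev 4: PC=0 idx=0 pred=N actual=T -> ctr[0]=2
Ev 5: PC=4 idx=0 pred=T actual=T -> ctr[0]=3
Ev 6: PC=3 idx=1 pred=T actual=T -> ctr[1]=3
Ev 7: PC=0 idx=0 pred=T actual=T -> ctr[0]=3
Ev 8: PC=3 idx=1 pred=T actual=N -> ctr[1]=2
Ev 9: PC=3 idx=1 pred=T actual=T -> ctr[1]=3
Ev 10: PC=0 idx=0 pred=T actual=N -> ctr[0]=2
Ev 11: PC=0 idx=0 pred=T actual=T -> ctr[0]=3
Ev 12: PC=3 idx=1 pred=T actual=T -> ctr[1]=3
Ev 13: PC=3 idx=1 pred=T actual=N -> ctr[1]=2

Answer: N N N N T T T T T T T T T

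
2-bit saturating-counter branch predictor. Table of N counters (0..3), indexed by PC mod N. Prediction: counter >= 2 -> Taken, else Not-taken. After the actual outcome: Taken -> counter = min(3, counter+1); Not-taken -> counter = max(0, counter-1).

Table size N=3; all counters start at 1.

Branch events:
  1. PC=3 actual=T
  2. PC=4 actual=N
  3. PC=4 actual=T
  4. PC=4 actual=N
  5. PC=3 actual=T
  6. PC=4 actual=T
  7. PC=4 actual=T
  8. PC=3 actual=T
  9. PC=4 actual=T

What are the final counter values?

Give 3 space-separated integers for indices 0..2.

Answer: 3 3 1

Derivation:
Ev 1: PC=3 idx=0 pred=N actual=T -> ctr[0]=2
Ev 2: PC=4 idx=1 pred=N actual=N -> ctr[1]=0
Ev 3: PC=4 idx=1 pred=N actual=T -> ctr[1]=1
Ev 4: PC=4 idx=1 pred=N actual=N -> ctr[1]=0
Ev 5: PC=3 idx=0 pred=T actual=T -> ctr[0]=3
Ev 6: PC=4 idx=1 pred=N actual=T -> ctr[1]=1
Ev 7: PC=4 idx=1 pred=N actual=T -> ctr[1]=2
Ev 8: PC=3 idx=0 pred=T actual=T -> ctr[0]=3
Ev 9: PC=4 idx=1 pred=T actual=T -> ctr[1]=3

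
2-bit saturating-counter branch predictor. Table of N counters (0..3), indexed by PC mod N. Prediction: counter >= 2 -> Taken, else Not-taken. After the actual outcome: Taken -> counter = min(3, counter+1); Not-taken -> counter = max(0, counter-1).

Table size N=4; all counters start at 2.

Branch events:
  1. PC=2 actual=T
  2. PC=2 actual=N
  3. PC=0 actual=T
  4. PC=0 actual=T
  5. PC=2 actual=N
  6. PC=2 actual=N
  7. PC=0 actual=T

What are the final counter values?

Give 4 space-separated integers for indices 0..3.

Answer: 3 2 0 2

Derivation:
Ev 1: PC=2 idx=2 pred=T actual=T -> ctr[2]=3
Ev 2: PC=2 idx=2 pred=T actual=N -> ctr[2]=2
Ev 3: PC=0 idx=0 pred=T actual=T -> ctr[0]=3
Ev 4: PC=0 idx=0 pred=T actual=T -> ctr[0]=3
Ev 5: PC=2 idx=2 pred=T actual=N -> ctr[2]=1
Ev 6: PC=2 idx=2 pred=N actual=N -> ctr[2]=0
Ev 7: PC=0 idx=0 pred=T actual=T -> ctr[0]=3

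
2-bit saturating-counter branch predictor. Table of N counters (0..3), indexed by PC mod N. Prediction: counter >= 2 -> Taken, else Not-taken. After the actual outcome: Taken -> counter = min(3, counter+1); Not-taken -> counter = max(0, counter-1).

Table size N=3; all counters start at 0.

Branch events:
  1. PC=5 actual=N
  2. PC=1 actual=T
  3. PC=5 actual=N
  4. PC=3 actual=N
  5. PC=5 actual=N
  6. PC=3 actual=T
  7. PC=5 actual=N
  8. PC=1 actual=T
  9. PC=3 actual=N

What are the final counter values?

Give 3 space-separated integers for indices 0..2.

Ev 1: PC=5 idx=2 pred=N actual=N -> ctr[2]=0
Ev 2: PC=1 idx=1 pred=N actual=T -> ctr[1]=1
Ev 3: PC=5 idx=2 pred=N actual=N -> ctr[2]=0
Ev 4: PC=3 idx=0 pred=N actual=N -> ctr[0]=0
Ev 5: PC=5 idx=2 pred=N actual=N -> ctr[2]=0
Ev 6: PC=3 idx=0 pred=N actual=T -> ctr[0]=1
Ev 7: PC=5 idx=2 pred=N actual=N -> ctr[2]=0
Ev 8: PC=1 idx=1 pred=N actual=T -> ctr[1]=2
Ev 9: PC=3 idx=0 pred=N actual=N -> ctr[0]=0

Answer: 0 2 0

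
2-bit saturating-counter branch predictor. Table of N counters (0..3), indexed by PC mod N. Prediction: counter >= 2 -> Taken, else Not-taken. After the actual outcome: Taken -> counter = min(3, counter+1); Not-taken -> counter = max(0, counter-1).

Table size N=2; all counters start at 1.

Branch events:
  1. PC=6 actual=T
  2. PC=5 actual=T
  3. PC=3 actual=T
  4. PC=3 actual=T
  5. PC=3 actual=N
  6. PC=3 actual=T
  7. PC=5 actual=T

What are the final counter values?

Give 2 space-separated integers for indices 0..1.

Answer: 2 3

Derivation:
Ev 1: PC=6 idx=0 pred=N actual=T -> ctr[0]=2
Ev 2: PC=5 idx=1 pred=N actual=T -> ctr[1]=2
Ev 3: PC=3 idx=1 pred=T actual=T -> ctr[1]=3
Ev 4: PC=3 idx=1 pred=T actual=T -> ctr[1]=3
Ev 5: PC=3 idx=1 pred=T actual=N -> ctr[1]=2
Ev 6: PC=3 idx=1 pred=T actual=T -> ctr[1]=3
Ev 7: PC=5 idx=1 pred=T actual=T -> ctr[1]=3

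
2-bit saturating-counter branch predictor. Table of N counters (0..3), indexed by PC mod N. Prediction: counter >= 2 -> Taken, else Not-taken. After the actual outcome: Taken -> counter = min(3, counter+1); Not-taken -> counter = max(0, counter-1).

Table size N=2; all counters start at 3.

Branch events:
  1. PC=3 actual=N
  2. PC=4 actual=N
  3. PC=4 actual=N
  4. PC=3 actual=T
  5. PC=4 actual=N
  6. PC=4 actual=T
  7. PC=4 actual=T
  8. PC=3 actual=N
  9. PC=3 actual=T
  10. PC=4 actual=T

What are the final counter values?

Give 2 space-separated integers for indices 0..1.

Ev 1: PC=3 idx=1 pred=T actual=N -> ctr[1]=2
Ev 2: PC=4 idx=0 pred=T actual=N -> ctr[0]=2
Ev 3: PC=4 idx=0 pred=T actual=N -> ctr[0]=1
Ev 4: PC=3 idx=1 pred=T actual=T -> ctr[1]=3
Ev 5: PC=4 idx=0 pred=N actual=N -> ctr[0]=0
Ev 6: PC=4 idx=0 pred=N actual=T -> ctr[0]=1
Ev 7: PC=4 idx=0 pred=N actual=T -> ctr[0]=2
Ev 8: PC=3 idx=1 pred=T actual=N -> ctr[1]=2
Ev 9: PC=3 idx=1 pred=T actual=T -> ctr[1]=3
Ev 10: PC=4 idx=0 pred=T actual=T -> ctr[0]=3

Answer: 3 3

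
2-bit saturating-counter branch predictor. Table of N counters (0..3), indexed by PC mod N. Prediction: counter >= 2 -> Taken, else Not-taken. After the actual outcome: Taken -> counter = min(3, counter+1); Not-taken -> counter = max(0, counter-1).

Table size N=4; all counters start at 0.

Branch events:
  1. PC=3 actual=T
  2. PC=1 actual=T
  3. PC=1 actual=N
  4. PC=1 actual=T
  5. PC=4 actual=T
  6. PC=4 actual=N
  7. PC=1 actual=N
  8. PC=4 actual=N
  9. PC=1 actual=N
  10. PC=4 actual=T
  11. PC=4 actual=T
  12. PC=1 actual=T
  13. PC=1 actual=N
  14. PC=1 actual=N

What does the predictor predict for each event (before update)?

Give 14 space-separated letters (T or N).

Ev 1: PC=3 idx=3 pred=N actual=T -> ctr[3]=1
Ev 2: PC=1 idx=1 pred=N actual=T -> ctr[1]=1
Ev 3: PC=1 idx=1 pred=N actual=N -> ctr[1]=0
Ev 4: PC=1 idx=1 pred=N actual=T -> ctr[1]=1
Ev 5: PC=4 idx=0 pred=N actual=T -> ctr[0]=1
Ev 6: PC=4 idx=0 pred=N actual=N -> ctr[0]=0
Ev 7: PC=1 idx=1 pred=N actual=N -> ctr[1]=0
Ev 8: PC=4 idx=0 pred=N actual=N -> ctr[0]=0
Ev 9: PC=1 idx=1 pred=N actual=N -> ctr[1]=0
Ev 10: PC=4 idx=0 pred=N actual=T -> ctr[0]=1
Ev 11: PC=4 idx=0 pred=N actual=T -> ctr[0]=2
Ev 12: PC=1 idx=1 pred=N actual=T -> ctr[1]=1
Ev 13: PC=1 idx=1 pred=N actual=N -> ctr[1]=0
Ev 14: PC=1 idx=1 pred=N actual=N -> ctr[1]=0

Answer: N N N N N N N N N N N N N N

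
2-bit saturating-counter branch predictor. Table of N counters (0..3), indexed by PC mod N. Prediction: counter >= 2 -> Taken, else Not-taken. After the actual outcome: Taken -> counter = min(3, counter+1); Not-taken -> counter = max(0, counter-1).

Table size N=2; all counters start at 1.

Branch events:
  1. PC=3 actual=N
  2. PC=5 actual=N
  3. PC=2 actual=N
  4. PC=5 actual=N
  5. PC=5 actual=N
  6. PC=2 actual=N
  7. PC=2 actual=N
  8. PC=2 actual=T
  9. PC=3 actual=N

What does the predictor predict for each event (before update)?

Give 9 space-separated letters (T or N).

Ev 1: PC=3 idx=1 pred=N actual=N -> ctr[1]=0
Ev 2: PC=5 idx=1 pred=N actual=N -> ctr[1]=0
Ev 3: PC=2 idx=0 pred=N actual=N -> ctr[0]=0
Ev 4: PC=5 idx=1 pred=N actual=N -> ctr[1]=0
Ev 5: PC=5 idx=1 pred=N actual=N -> ctr[1]=0
Ev 6: PC=2 idx=0 pred=N actual=N -> ctr[0]=0
Ev 7: PC=2 idx=0 pred=N actual=N -> ctr[0]=0
Ev 8: PC=2 idx=0 pred=N actual=T -> ctr[0]=1
Ev 9: PC=3 idx=1 pred=N actual=N -> ctr[1]=0

Answer: N N N N N N N N N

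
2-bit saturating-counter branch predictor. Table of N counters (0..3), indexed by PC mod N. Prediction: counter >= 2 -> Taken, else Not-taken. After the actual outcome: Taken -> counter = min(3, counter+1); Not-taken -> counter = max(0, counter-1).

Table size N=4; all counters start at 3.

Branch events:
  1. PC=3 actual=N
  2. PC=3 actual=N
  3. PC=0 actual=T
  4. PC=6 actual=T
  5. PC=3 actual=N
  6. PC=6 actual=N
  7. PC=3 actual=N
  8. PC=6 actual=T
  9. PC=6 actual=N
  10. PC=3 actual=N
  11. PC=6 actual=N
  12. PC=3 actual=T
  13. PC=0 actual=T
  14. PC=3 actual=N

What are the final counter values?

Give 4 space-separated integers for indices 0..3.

Ev 1: PC=3 idx=3 pred=T actual=N -> ctr[3]=2
Ev 2: PC=3 idx=3 pred=T actual=N -> ctr[3]=1
Ev 3: PC=0 idx=0 pred=T actual=T -> ctr[0]=3
Ev 4: PC=6 idx=2 pred=T actual=T -> ctr[2]=3
Ev 5: PC=3 idx=3 pred=N actual=N -> ctr[3]=0
Ev 6: PC=6 idx=2 pred=T actual=N -> ctr[2]=2
Ev 7: PC=3 idx=3 pred=N actual=N -> ctr[3]=0
Ev 8: PC=6 idx=2 pred=T actual=T -> ctr[2]=3
Ev 9: PC=6 idx=2 pred=T actual=N -> ctr[2]=2
Ev 10: PC=3 idx=3 pred=N actual=N -> ctr[3]=0
Ev 11: PC=6 idx=2 pred=T actual=N -> ctr[2]=1
Ev 12: PC=3 idx=3 pred=N actual=T -> ctr[3]=1
Ev 13: PC=0 idx=0 pred=T actual=T -> ctr[0]=3
Ev 14: PC=3 idx=3 pred=N actual=N -> ctr[3]=0

Answer: 3 3 1 0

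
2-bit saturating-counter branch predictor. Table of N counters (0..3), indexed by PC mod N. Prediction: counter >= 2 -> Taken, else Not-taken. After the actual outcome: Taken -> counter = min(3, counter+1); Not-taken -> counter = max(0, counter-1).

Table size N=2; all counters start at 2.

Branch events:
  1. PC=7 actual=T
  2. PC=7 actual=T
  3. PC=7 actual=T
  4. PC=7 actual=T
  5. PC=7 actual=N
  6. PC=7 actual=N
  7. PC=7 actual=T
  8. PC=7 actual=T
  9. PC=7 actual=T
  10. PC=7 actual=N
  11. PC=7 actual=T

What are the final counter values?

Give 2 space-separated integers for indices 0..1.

Ev 1: PC=7 idx=1 pred=T actual=T -> ctr[1]=3
Ev 2: PC=7 idx=1 pred=T actual=T -> ctr[1]=3
Ev 3: PC=7 idx=1 pred=T actual=T -> ctr[1]=3
Ev 4: PC=7 idx=1 pred=T actual=T -> ctr[1]=3
Ev 5: PC=7 idx=1 pred=T actual=N -> ctr[1]=2
Ev 6: PC=7 idx=1 pred=T actual=N -> ctr[1]=1
Ev 7: PC=7 idx=1 pred=N actual=T -> ctr[1]=2
Ev 8: PC=7 idx=1 pred=T actual=T -> ctr[1]=3
Ev 9: PC=7 idx=1 pred=T actual=T -> ctr[1]=3
Ev 10: PC=7 idx=1 pred=T actual=N -> ctr[1]=2
Ev 11: PC=7 idx=1 pred=T actual=T -> ctr[1]=3

Answer: 2 3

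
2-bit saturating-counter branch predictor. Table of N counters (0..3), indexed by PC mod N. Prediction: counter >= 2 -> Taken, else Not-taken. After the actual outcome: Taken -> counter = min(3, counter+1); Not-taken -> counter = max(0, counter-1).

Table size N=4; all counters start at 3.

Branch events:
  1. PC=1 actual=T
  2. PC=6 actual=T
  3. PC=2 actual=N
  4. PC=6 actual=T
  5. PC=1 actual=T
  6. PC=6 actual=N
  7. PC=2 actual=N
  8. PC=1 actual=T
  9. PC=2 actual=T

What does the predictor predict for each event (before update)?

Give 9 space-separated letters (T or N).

Answer: T T T T T T T T N

Derivation:
Ev 1: PC=1 idx=1 pred=T actual=T -> ctr[1]=3
Ev 2: PC=6 idx=2 pred=T actual=T -> ctr[2]=3
Ev 3: PC=2 idx=2 pred=T actual=N -> ctr[2]=2
Ev 4: PC=6 idx=2 pred=T actual=T -> ctr[2]=3
Ev 5: PC=1 idx=1 pred=T actual=T -> ctr[1]=3
Ev 6: PC=6 idx=2 pred=T actual=N -> ctr[2]=2
Ev 7: PC=2 idx=2 pred=T actual=N -> ctr[2]=1
Ev 8: PC=1 idx=1 pred=T actual=T -> ctr[1]=3
Ev 9: PC=2 idx=2 pred=N actual=T -> ctr[2]=2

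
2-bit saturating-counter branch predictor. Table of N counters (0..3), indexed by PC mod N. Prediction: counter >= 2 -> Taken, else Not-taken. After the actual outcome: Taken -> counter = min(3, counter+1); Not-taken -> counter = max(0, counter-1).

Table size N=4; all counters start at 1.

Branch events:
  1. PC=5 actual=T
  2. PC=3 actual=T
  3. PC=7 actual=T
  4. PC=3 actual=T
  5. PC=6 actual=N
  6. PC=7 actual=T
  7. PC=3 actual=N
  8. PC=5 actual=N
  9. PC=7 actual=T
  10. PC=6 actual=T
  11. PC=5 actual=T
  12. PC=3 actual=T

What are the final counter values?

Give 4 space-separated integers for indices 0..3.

Ev 1: PC=5 idx=1 pred=N actual=T -> ctr[1]=2
Ev 2: PC=3 idx=3 pred=N actual=T -> ctr[3]=2
Ev 3: PC=7 idx=3 pred=T actual=T -> ctr[3]=3
Ev 4: PC=3 idx=3 pred=T actual=T -> ctr[3]=3
Ev 5: PC=6 idx=2 pred=N actual=N -> ctr[2]=0
Ev 6: PC=7 idx=3 pred=T actual=T -> ctr[3]=3
Ev 7: PC=3 idx=3 pred=T actual=N -> ctr[3]=2
Ev 8: PC=5 idx=1 pred=T actual=N -> ctr[1]=1
Ev 9: PC=7 idx=3 pred=T actual=T -> ctr[3]=3
Ev 10: PC=6 idx=2 pred=N actual=T -> ctr[2]=1
Ev 11: PC=5 idx=1 pred=N actual=T -> ctr[1]=2
Ev 12: PC=3 idx=3 pred=T actual=T -> ctr[3]=3

Answer: 1 2 1 3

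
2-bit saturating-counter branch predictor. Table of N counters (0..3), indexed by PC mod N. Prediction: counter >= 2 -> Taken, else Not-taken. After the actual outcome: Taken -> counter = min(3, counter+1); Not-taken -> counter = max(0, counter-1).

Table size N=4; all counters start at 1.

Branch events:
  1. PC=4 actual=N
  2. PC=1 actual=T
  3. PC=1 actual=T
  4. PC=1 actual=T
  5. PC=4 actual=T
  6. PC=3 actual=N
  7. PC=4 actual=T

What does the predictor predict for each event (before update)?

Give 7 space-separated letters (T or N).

Answer: N N T T N N N

Derivation:
Ev 1: PC=4 idx=0 pred=N actual=N -> ctr[0]=0
Ev 2: PC=1 idx=1 pred=N actual=T -> ctr[1]=2
Ev 3: PC=1 idx=1 pred=T actual=T -> ctr[1]=3
Ev 4: PC=1 idx=1 pred=T actual=T -> ctr[1]=3
Ev 5: PC=4 idx=0 pred=N actual=T -> ctr[0]=1
Ev 6: PC=3 idx=3 pred=N actual=N -> ctr[3]=0
Ev 7: PC=4 idx=0 pred=N actual=T -> ctr[0]=2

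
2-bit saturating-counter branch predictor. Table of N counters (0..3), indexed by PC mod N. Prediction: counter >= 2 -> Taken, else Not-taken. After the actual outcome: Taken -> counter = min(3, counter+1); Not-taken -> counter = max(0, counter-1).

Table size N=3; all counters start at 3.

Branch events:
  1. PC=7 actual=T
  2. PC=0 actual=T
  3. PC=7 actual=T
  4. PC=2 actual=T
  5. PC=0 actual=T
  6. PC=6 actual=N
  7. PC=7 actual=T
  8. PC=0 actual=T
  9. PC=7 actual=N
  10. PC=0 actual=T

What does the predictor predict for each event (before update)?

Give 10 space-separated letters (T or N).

Answer: T T T T T T T T T T

Derivation:
Ev 1: PC=7 idx=1 pred=T actual=T -> ctr[1]=3
Ev 2: PC=0 idx=0 pred=T actual=T -> ctr[0]=3
Ev 3: PC=7 idx=1 pred=T actual=T -> ctr[1]=3
Ev 4: PC=2 idx=2 pred=T actual=T -> ctr[2]=3
Ev 5: PC=0 idx=0 pred=T actual=T -> ctr[0]=3
Ev 6: PC=6 idx=0 pred=T actual=N -> ctr[0]=2
Ev 7: PC=7 idx=1 pred=T actual=T -> ctr[1]=3
Ev 8: PC=0 idx=0 pred=T actual=T -> ctr[0]=3
Ev 9: PC=7 idx=1 pred=T actual=N -> ctr[1]=2
Ev 10: PC=0 idx=0 pred=T actual=T -> ctr[0]=3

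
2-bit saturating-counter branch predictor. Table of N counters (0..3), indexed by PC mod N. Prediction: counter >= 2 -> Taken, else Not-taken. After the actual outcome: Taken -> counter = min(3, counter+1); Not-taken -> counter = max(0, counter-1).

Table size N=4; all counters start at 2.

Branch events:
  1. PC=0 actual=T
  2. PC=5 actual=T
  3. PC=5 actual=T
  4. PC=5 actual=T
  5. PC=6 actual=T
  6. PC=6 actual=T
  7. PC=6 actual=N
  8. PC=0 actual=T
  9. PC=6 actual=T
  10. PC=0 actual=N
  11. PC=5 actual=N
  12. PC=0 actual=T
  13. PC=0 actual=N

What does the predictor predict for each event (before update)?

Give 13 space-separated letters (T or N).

Ev 1: PC=0 idx=0 pred=T actual=T -> ctr[0]=3
Ev 2: PC=5 idx=1 pred=T actual=T -> ctr[1]=3
Ev 3: PC=5 idx=1 pred=T actual=T -> ctr[1]=3
Ev 4: PC=5 idx=1 pred=T actual=T -> ctr[1]=3
Ev 5: PC=6 idx=2 pred=T actual=T -> ctr[2]=3
Ev 6: PC=6 idx=2 pred=T actual=T -> ctr[2]=3
Ev 7: PC=6 idx=2 pred=T actual=N -> ctr[2]=2
Ev 8: PC=0 idx=0 pred=T actual=T -> ctr[0]=3
Ev 9: PC=6 idx=2 pred=T actual=T -> ctr[2]=3
Ev 10: PC=0 idx=0 pred=T actual=N -> ctr[0]=2
Ev 11: PC=5 idx=1 pred=T actual=N -> ctr[1]=2
Ev 12: PC=0 idx=0 pred=T actual=T -> ctr[0]=3
Ev 13: PC=0 idx=0 pred=T actual=N -> ctr[0]=2

Answer: T T T T T T T T T T T T T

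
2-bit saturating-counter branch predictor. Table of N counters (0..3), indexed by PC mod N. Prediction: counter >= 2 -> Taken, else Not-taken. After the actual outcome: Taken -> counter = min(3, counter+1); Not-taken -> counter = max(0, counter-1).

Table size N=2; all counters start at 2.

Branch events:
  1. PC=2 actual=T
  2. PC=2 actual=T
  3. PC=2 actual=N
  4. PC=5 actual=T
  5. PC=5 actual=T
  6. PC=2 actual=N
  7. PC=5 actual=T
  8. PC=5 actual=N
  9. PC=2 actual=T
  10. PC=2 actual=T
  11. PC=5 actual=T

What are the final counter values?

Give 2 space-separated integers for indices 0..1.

Answer: 3 3

Derivation:
Ev 1: PC=2 idx=0 pred=T actual=T -> ctr[0]=3
Ev 2: PC=2 idx=0 pred=T actual=T -> ctr[0]=3
Ev 3: PC=2 idx=0 pred=T actual=N -> ctr[0]=2
Ev 4: PC=5 idx=1 pred=T actual=T -> ctr[1]=3
Ev 5: PC=5 idx=1 pred=T actual=T -> ctr[1]=3
Ev 6: PC=2 idx=0 pred=T actual=N -> ctr[0]=1
Ev 7: PC=5 idx=1 pred=T actual=T -> ctr[1]=3
Ev 8: PC=5 idx=1 pred=T actual=N -> ctr[1]=2
Ev 9: PC=2 idx=0 pred=N actual=T -> ctr[0]=2
Ev 10: PC=2 idx=0 pred=T actual=T -> ctr[0]=3
Ev 11: PC=5 idx=1 pred=T actual=T -> ctr[1]=3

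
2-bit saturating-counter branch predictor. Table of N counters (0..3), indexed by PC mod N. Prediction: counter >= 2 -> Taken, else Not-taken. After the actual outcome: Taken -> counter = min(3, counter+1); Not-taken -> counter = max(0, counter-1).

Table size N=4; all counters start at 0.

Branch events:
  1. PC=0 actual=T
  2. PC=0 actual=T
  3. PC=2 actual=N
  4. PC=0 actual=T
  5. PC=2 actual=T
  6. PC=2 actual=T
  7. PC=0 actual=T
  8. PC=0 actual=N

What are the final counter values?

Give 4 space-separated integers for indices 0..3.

Answer: 2 0 2 0

Derivation:
Ev 1: PC=0 idx=0 pred=N actual=T -> ctr[0]=1
Ev 2: PC=0 idx=0 pred=N actual=T -> ctr[0]=2
Ev 3: PC=2 idx=2 pred=N actual=N -> ctr[2]=0
Ev 4: PC=0 idx=0 pred=T actual=T -> ctr[0]=3
Ev 5: PC=2 idx=2 pred=N actual=T -> ctr[2]=1
Ev 6: PC=2 idx=2 pred=N actual=T -> ctr[2]=2
Ev 7: PC=0 idx=0 pred=T actual=T -> ctr[0]=3
Ev 8: PC=0 idx=0 pred=T actual=N -> ctr[0]=2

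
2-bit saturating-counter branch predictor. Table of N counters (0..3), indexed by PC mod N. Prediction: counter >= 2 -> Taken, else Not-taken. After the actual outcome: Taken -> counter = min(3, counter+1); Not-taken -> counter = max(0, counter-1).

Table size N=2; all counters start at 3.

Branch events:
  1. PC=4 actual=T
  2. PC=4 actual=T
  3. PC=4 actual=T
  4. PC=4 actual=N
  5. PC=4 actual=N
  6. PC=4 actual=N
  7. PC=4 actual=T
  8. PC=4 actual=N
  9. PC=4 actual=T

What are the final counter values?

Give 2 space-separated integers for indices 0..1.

Answer: 1 3

Derivation:
Ev 1: PC=4 idx=0 pred=T actual=T -> ctr[0]=3
Ev 2: PC=4 idx=0 pred=T actual=T -> ctr[0]=3
Ev 3: PC=4 idx=0 pred=T actual=T -> ctr[0]=3
Ev 4: PC=4 idx=0 pred=T actual=N -> ctr[0]=2
Ev 5: PC=4 idx=0 pred=T actual=N -> ctr[0]=1
Ev 6: PC=4 idx=0 pred=N actual=N -> ctr[0]=0
Ev 7: PC=4 idx=0 pred=N actual=T -> ctr[0]=1
Ev 8: PC=4 idx=0 pred=N actual=N -> ctr[0]=0
Ev 9: PC=4 idx=0 pred=N actual=T -> ctr[0]=1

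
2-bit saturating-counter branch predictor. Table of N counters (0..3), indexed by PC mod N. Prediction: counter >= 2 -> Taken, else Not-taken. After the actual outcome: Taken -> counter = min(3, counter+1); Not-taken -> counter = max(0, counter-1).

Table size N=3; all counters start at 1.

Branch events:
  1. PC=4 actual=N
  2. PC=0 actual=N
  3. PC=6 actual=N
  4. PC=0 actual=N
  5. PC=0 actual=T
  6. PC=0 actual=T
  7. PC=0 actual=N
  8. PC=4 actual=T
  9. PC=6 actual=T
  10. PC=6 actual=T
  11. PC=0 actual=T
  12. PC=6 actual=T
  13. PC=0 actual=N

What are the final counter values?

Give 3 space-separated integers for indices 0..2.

Answer: 2 1 1

Derivation:
Ev 1: PC=4 idx=1 pred=N actual=N -> ctr[1]=0
Ev 2: PC=0 idx=0 pred=N actual=N -> ctr[0]=0
Ev 3: PC=6 idx=0 pred=N actual=N -> ctr[0]=0
Ev 4: PC=0 idx=0 pred=N actual=N -> ctr[0]=0
Ev 5: PC=0 idx=0 pred=N actual=T -> ctr[0]=1
Ev 6: PC=0 idx=0 pred=N actual=T -> ctr[0]=2
Ev 7: PC=0 idx=0 pred=T actual=N -> ctr[0]=1
Ev 8: PC=4 idx=1 pred=N actual=T -> ctr[1]=1
Ev 9: PC=6 idx=0 pred=N actual=T -> ctr[0]=2
Ev 10: PC=6 idx=0 pred=T actual=T -> ctr[0]=3
Ev 11: PC=0 idx=0 pred=T actual=T -> ctr[0]=3
Ev 12: PC=6 idx=0 pred=T actual=T -> ctr[0]=3
Ev 13: PC=0 idx=0 pred=T actual=N -> ctr[0]=2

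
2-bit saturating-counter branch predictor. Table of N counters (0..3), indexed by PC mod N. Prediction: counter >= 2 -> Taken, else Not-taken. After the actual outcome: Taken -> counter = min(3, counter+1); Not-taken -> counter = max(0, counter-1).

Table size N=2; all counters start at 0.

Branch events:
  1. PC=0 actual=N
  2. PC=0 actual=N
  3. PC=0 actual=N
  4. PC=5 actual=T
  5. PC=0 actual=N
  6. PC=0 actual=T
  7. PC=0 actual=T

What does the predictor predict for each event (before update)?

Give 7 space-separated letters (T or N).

Ev 1: PC=0 idx=0 pred=N actual=N -> ctr[0]=0
Ev 2: PC=0 idx=0 pred=N actual=N -> ctr[0]=0
Ev 3: PC=0 idx=0 pred=N actual=N -> ctr[0]=0
Ev 4: PC=5 idx=1 pred=N actual=T -> ctr[1]=1
Ev 5: PC=0 idx=0 pred=N actual=N -> ctr[0]=0
Ev 6: PC=0 idx=0 pred=N actual=T -> ctr[0]=1
Ev 7: PC=0 idx=0 pred=N actual=T -> ctr[0]=2

Answer: N N N N N N N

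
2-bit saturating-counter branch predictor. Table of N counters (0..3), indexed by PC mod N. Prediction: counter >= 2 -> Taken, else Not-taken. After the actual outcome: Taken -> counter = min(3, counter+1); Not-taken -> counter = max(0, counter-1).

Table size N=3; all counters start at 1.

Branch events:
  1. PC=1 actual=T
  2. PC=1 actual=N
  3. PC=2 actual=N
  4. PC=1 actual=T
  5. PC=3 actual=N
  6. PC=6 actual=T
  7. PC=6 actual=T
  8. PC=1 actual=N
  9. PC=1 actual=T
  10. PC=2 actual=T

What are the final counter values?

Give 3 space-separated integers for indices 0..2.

Ev 1: PC=1 idx=1 pred=N actual=T -> ctr[1]=2
Ev 2: PC=1 idx=1 pred=T actual=N -> ctr[1]=1
Ev 3: PC=2 idx=2 pred=N actual=N -> ctr[2]=0
Ev 4: PC=1 idx=1 pred=N actual=T -> ctr[1]=2
Ev 5: PC=3 idx=0 pred=N actual=N -> ctr[0]=0
Ev 6: PC=6 idx=0 pred=N actual=T -> ctr[0]=1
Ev 7: PC=6 idx=0 pred=N actual=T -> ctr[0]=2
Ev 8: PC=1 idx=1 pred=T actual=N -> ctr[1]=1
Ev 9: PC=1 idx=1 pred=N actual=T -> ctr[1]=2
Ev 10: PC=2 idx=2 pred=N actual=T -> ctr[2]=1

Answer: 2 2 1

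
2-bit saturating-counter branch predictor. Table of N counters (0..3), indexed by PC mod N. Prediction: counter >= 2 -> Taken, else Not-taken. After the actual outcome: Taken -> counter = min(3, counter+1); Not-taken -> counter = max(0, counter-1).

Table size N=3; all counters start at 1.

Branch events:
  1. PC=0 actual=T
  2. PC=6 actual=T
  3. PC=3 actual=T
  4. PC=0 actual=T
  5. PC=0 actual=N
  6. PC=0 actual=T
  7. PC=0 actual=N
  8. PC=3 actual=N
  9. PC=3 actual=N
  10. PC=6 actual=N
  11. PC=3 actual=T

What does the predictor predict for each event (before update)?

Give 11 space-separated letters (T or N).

Answer: N T T T T T T T N N N

Derivation:
Ev 1: PC=0 idx=0 pred=N actual=T -> ctr[0]=2
Ev 2: PC=6 idx=0 pred=T actual=T -> ctr[0]=3
Ev 3: PC=3 idx=0 pred=T actual=T -> ctr[0]=3
Ev 4: PC=0 idx=0 pred=T actual=T -> ctr[0]=3
Ev 5: PC=0 idx=0 pred=T actual=N -> ctr[0]=2
Ev 6: PC=0 idx=0 pred=T actual=T -> ctr[0]=3
Ev 7: PC=0 idx=0 pred=T actual=N -> ctr[0]=2
Ev 8: PC=3 idx=0 pred=T actual=N -> ctr[0]=1
Ev 9: PC=3 idx=0 pred=N actual=N -> ctr[0]=0
Ev 10: PC=6 idx=0 pred=N actual=N -> ctr[0]=0
Ev 11: PC=3 idx=0 pred=N actual=T -> ctr[0]=1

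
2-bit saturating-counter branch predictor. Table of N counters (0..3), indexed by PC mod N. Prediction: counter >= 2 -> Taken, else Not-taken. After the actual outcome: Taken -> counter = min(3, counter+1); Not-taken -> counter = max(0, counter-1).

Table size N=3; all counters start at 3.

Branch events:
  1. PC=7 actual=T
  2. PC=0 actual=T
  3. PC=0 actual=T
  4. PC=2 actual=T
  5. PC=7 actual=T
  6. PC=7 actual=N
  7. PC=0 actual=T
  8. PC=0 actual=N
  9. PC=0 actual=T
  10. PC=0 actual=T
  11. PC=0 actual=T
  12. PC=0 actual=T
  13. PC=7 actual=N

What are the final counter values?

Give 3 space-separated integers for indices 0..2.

Answer: 3 1 3

Derivation:
Ev 1: PC=7 idx=1 pred=T actual=T -> ctr[1]=3
Ev 2: PC=0 idx=0 pred=T actual=T -> ctr[0]=3
Ev 3: PC=0 idx=0 pred=T actual=T -> ctr[0]=3
Ev 4: PC=2 idx=2 pred=T actual=T -> ctr[2]=3
Ev 5: PC=7 idx=1 pred=T actual=T -> ctr[1]=3
Ev 6: PC=7 idx=1 pred=T actual=N -> ctr[1]=2
Ev 7: PC=0 idx=0 pred=T actual=T -> ctr[0]=3
Ev 8: PC=0 idx=0 pred=T actual=N -> ctr[0]=2
Ev 9: PC=0 idx=0 pred=T actual=T -> ctr[0]=3
Ev 10: PC=0 idx=0 pred=T actual=T -> ctr[0]=3
Ev 11: PC=0 idx=0 pred=T actual=T -> ctr[0]=3
Ev 12: PC=0 idx=0 pred=T actual=T -> ctr[0]=3
Ev 13: PC=7 idx=1 pred=T actual=N -> ctr[1]=1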